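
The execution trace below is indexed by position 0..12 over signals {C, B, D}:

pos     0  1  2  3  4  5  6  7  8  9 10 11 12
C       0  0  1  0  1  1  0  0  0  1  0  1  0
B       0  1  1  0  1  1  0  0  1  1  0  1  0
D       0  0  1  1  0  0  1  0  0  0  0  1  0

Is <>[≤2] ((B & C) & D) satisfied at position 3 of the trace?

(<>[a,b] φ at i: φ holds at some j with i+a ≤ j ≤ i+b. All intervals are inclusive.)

Check ((B & C) & D) at each j in [3,5]:
  j=3: false
  j=4: false
  j=5: false
No position in the window satisfies it → formula fails.

No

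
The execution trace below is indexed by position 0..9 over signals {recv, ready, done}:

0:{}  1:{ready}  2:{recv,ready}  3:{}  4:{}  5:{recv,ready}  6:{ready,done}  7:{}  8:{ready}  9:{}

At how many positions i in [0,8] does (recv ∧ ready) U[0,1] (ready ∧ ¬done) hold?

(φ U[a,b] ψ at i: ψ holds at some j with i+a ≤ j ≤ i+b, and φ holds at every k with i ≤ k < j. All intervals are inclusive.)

4

Evaluate at each i in [0,8]:
  i=0: ✗ (lhs fails at k=0 before rhs at j=1)
  i=1: ✓ (rhs at j=1)
  i=2: ✓ (rhs at j=2)
  i=3: ✗ (no rhs in [3,4])
  i=4: ✗ (lhs fails at k=4 before rhs at j=5)
  i=5: ✓ (rhs at j=5)
  i=6: ✗ (no rhs in [6,7])
  i=7: ✗ (lhs fails at k=7 before rhs at j=8)
  i=8: ✓ (rhs at j=8)
Positions where it holds: {1, 2, 5, 8} → 4.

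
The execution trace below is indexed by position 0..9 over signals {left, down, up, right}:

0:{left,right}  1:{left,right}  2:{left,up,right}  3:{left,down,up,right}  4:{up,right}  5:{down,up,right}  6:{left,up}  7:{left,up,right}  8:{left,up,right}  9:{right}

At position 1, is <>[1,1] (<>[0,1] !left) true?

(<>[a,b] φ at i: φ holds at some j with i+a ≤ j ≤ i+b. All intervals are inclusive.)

Check <>[0,1] !left at each j in [2,2]:
  j=2: fails (none in [2,3])
No position in the window satisfies it → formula fails.

Does not hold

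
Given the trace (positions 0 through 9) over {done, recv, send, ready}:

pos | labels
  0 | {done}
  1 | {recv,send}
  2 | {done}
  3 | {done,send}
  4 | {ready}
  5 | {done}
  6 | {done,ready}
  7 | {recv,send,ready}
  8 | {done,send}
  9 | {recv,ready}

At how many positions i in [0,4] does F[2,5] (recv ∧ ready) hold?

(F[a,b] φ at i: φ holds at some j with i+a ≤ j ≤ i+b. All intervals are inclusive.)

3

Evaluate at each i in [0,4]:
  i=0: ✗ (none in [2,5])
  i=1: ✗ (none in [3,6])
  i=2: ✓ (witness j=7)
  i=3: ✓ (witness j=7)
  i=4: ✓ (witness j=7)
Positions where it holds: {2, 3, 4} → 3.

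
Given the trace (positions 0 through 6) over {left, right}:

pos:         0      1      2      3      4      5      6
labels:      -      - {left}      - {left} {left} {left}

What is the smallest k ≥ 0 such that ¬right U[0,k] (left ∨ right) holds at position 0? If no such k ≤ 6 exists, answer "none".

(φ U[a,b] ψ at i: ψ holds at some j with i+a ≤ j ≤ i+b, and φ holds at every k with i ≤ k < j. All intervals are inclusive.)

Need earliest j ≥ 0 with (left ∨ right), and ¬right at every k in [0,j-1].
  j=0: rhs fails.
  j=1: rhs fails.
  j=2: rhs holds; lhs holds on [0,1]. k = 2.

2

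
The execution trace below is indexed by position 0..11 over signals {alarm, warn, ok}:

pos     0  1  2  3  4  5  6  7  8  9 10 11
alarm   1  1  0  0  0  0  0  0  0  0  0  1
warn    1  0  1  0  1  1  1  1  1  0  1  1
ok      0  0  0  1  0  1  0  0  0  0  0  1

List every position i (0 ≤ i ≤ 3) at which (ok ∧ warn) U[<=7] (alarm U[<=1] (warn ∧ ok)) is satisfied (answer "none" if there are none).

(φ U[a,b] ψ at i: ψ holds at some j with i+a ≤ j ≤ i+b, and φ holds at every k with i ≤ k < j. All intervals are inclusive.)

Evaluate at each i in [0,3]:
  i=0: ✗ (lhs fails at k=0 before rhs at j=5)
  i=1: ✗ (lhs fails at k=1 before rhs at j=5)
  i=2: ✗ (lhs fails at k=2 before rhs at j=5)
  i=3: ✗ (lhs fails at k=3 before rhs at j=5)

none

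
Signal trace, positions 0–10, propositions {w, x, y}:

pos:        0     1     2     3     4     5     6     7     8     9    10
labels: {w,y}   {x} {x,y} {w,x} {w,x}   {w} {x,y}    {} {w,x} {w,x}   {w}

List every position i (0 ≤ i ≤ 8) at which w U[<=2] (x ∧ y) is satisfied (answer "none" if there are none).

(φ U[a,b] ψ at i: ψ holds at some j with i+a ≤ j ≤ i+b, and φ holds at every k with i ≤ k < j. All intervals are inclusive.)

2, 4, 5, 6

Evaluate at each i in [0,8]:
  i=0: ✗ (lhs fails at k=1 before rhs at j=2)
  i=1: ✗ (lhs fails at k=1 before rhs at j=2)
  i=2: ✓ (rhs at j=2)
  i=3: ✗ (no rhs in [3,5])
  i=4: ✓ (rhs at j=6; lhs holds on [4,5])
  i=5: ✓ (rhs at j=6; lhs holds on [5,5])
  i=6: ✓ (rhs at j=6)
  i=7: ✗ (no rhs in [7,9])
  i=8: ✗ (no rhs in [8,10])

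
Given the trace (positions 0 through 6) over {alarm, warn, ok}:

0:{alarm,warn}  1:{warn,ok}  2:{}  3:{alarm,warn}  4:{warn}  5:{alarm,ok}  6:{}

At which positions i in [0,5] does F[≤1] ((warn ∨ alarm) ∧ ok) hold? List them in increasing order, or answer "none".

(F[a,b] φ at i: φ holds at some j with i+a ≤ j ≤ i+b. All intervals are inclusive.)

Evaluate at each i in [0,5]:
  i=0: ✓ (witness j=1)
  i=1: ✓ (witness j=1)
  i=2: ✗ (none in [2,3])
  i=3: ✗ (none in [3,4])
  i=4: ✓ (witness j=5)
  i=5: ✓ (witness j=5)

0, 1, 4, 5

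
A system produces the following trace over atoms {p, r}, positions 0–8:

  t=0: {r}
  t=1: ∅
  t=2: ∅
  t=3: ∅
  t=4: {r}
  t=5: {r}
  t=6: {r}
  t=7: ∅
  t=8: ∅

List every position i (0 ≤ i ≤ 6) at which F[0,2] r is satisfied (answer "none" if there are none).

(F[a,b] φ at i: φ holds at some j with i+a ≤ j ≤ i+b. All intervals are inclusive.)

Evaluate at each i in [0,6]:
  i=0: ✓ (witness j=0)
  i=1: ✗ (none in [1,3])
  i=2: ✓ (witness j=4)
  i=3: ✓ (witness j=4)
  i=4: ✓ (witness j=4)
  i=5: ✓ (witness j=5)
  i=6: ✓ (witness j=6)

0, 2, 3, 4, 5, 6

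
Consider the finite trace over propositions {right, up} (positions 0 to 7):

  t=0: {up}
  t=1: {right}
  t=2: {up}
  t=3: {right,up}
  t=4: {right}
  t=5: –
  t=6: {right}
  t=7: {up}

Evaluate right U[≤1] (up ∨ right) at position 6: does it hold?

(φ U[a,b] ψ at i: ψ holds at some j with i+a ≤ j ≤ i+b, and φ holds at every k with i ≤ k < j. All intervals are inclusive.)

Need some j in [6,7] with (up ∨ right), and right at every k in [6,j-1].
  j=6: (up ∨ right) holds; no prefix to check → satisfied.

Yes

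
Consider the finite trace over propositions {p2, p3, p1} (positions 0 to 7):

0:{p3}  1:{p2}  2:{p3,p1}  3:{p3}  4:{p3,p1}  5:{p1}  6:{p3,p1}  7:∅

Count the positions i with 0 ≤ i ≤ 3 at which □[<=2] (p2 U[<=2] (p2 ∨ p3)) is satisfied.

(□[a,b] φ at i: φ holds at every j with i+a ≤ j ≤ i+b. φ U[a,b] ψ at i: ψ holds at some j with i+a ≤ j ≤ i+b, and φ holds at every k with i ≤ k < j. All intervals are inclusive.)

3

Evaluate at each i in [0,3]:
  i=0: ✓ (all of [0,2])
  i=1: ✓ (all of [1,3])
  i=2: ✓ (all of [2,4])
  i=3: ✗ (fails at j=5)
Positions where it holds: {0, 1, 2} → 3.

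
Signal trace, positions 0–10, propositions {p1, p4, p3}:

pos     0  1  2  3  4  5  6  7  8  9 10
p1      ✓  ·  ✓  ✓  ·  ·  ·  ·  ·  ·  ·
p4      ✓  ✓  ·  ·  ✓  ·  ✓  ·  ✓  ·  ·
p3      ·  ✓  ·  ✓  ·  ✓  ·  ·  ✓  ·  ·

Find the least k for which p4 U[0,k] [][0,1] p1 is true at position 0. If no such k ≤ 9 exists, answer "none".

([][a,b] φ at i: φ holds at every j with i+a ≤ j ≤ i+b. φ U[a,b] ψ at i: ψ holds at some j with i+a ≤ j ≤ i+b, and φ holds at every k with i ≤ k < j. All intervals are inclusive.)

2

Need earliest j ≥ 0 with [][0,1] p1, and p4 at every k in [0,j-1].
  j=0: rhs fails.
  j=1: rhs fails.
  j=2: rhs holds; lhs holds on [0,1]. k = 2.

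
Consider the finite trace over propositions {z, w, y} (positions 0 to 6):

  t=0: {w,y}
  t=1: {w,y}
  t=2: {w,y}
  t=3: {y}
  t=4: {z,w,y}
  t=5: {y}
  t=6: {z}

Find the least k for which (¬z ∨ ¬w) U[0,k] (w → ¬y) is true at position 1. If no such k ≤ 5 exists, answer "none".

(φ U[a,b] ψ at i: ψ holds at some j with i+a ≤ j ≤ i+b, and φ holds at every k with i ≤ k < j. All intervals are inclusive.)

Need earliest j ≥ 1 with (w → ¬y), and (¬z ∨ ¬w) at every k in [1,j-1].
  j=1: rhs fails.
  j=2: rhs fails.
  j=3: rhs holds; lhs holds on [1,2]. k = 2.

2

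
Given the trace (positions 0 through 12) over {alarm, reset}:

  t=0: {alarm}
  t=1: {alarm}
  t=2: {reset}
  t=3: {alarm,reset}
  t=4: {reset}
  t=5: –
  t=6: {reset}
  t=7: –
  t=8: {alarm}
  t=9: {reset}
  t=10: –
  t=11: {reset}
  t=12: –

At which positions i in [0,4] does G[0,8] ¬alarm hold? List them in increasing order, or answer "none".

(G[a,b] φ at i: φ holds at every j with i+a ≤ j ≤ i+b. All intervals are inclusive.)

none

Evaluate at each i in [0,4]:
  i=0: ✗ (fails at j=0)
  i=1: ✗ (fails at j=1)
  i=2: ✗ (fails at j=3)
  i=3: ✗ (fails at j=3)
  i=4: ✗ (fails at j=8)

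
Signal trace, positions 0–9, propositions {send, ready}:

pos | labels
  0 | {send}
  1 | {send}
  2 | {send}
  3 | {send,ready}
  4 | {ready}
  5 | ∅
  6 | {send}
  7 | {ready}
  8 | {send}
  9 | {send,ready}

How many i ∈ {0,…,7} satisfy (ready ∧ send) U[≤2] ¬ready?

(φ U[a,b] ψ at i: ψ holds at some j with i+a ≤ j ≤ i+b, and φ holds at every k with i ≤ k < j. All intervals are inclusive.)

5

Evaluate at each i in [0,7]:
  i=0: ✓ (rhs at j=0)
  i=1: ✓ (rhs at j=1)
  i=2: ✓ (rhs at j=2)
  i=3: ✗ (lhs fails at k=4 before rhs at j=5)
  i=4: ✗ (lhs fails at k=4 before rhs at j=5)
  i=5: ✓ (rhs at j=5)
  i=6: ✓ (rhs at j=6)
  i=7: ✗ (lhs fails at k=7 before rhs at j=8)
Positions where it holds: {0, 1, 2, 5, 6} → 5.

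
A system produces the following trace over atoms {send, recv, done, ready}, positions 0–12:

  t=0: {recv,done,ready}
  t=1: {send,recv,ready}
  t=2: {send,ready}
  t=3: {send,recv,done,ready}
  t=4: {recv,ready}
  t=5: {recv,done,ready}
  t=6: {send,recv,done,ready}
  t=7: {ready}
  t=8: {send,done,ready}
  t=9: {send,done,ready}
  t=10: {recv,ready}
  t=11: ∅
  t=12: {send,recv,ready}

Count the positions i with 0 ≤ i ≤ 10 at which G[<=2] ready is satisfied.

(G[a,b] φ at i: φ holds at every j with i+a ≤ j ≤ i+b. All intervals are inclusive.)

9

Evaluate at each i in [0,10]:
  i=0: ✓ (all of [0,2])
  i=1: ✓ (all of [1,3])
  i=2: ✓ (all of [2,4])
  i=3: ✓ (all of [3,5])
  i=4: ✓ (all of [4,6])
  i=5: ✓ (all of [5,7])
  i=6: ✓ (all of [6,8])
  i=7: ✓ (all of [7,9])
  i=8: ✓ (all of [8,10])
  i=9: ✗ (fails at j=11)
  i=10: ✗ (fails at j=11)
Positions where it holds: {0, 1, 2, 3, 4, 5, 6, 7, 8} → 9.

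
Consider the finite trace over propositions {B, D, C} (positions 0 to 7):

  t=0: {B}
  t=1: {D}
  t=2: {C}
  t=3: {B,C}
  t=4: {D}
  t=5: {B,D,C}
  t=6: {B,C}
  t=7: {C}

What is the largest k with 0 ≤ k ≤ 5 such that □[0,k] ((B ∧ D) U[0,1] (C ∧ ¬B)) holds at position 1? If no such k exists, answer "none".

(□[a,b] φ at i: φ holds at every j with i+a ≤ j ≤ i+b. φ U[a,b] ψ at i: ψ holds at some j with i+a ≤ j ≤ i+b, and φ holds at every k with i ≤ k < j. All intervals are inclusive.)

((B ∧ D) U[0,1] (C ∧ ¬B)) must hold from j=1 onward; find where it first fails.
  j=1: fails → no k works.

none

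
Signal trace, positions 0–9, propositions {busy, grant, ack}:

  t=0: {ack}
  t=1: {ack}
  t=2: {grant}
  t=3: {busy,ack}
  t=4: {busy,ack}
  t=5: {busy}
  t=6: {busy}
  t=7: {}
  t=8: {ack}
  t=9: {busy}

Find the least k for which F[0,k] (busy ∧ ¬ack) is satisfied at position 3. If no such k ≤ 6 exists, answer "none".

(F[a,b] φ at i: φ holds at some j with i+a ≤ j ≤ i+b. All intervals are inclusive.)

Scan j = 3,4,… for (busy ∧ ¬ack):
  j=3: fails
  j=4: fails
  j=5: holds
First hit at j=5, so smallest k = 5-3 = 2.

2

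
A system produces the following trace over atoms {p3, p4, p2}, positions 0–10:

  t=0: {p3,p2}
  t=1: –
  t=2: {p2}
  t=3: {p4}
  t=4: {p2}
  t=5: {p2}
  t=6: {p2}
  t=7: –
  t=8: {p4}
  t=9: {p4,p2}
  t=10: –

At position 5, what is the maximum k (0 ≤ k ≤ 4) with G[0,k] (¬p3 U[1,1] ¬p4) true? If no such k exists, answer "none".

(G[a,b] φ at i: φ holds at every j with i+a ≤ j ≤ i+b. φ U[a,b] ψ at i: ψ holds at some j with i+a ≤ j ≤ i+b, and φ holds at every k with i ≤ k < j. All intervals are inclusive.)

(¬p3 U[1,1] ¬p4) must hold from j=5 onward; find where it first fails.
  j=5: holds
  j=6: holds
  j=7: fails
Holds on [5,6], so largest k = 1.

1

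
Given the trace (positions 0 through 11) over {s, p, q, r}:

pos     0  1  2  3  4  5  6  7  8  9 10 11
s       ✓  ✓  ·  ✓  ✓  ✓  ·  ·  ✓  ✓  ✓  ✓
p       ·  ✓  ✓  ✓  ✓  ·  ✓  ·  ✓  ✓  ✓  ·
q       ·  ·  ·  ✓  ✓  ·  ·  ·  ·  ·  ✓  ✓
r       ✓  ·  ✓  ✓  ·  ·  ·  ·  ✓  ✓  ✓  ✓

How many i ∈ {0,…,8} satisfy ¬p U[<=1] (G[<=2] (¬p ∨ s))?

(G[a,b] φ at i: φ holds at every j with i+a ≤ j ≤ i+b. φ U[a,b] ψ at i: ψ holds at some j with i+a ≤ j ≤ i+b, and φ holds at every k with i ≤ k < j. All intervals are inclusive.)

Evaluate at each i in [0,8]:
  i=0: ✗ (no rhs in [0,1])
  i=1: ✗ (no rhs in [1,2])
  i=2: ✗ (lhs fails at k=2 before rhs at j=3)
  i=3: ✓ (rhs at j=3)
  i=4: ✗ (no rhs in [4,5])
  i=5: ✗ (no rhs in [5,6])
  i=6: ✗ (lhs fails at k=6 before rhs at j=7)
  i=7: ✓ (rhs at j=7)
  i=8: ✓ (rhs at j=8)
Positions where it holds: {3, 7, 8} → 3.

3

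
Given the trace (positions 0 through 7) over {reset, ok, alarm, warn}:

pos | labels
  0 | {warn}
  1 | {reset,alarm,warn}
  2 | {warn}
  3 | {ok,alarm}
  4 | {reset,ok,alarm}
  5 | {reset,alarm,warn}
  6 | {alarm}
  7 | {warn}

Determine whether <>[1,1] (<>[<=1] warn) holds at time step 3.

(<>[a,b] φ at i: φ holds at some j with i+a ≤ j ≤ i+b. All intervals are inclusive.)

Yes

Check <>[<=1] warn at each j in [4,4]:
  j=4: holds (witness at 5)
Found at j=4 → formula holds.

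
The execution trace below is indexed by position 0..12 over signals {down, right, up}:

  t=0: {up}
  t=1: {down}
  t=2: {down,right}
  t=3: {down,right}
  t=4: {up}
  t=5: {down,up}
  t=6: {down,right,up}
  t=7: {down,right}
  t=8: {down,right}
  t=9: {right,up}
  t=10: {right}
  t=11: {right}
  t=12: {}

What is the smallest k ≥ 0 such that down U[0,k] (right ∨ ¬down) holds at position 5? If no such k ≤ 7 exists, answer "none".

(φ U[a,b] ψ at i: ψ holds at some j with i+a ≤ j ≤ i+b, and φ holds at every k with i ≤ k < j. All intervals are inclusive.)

Need earliest j ≥ 5 with (right ∨ ¬down), and down at every k in [5,j-1].
  j=5: rhs fails.
  j=6: rhs holds; lhs holds on [5,5]. k = 1.

1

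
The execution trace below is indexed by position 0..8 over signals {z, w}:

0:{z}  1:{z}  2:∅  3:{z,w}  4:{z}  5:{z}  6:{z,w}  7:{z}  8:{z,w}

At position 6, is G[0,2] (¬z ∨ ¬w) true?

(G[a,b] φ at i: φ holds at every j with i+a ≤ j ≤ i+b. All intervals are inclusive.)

Check (¬z ∨ ¬w) at every j in [6,8]:
  j=6: false
  j=7: true
  j=8: false
Fails at j=6 → formula fails.

False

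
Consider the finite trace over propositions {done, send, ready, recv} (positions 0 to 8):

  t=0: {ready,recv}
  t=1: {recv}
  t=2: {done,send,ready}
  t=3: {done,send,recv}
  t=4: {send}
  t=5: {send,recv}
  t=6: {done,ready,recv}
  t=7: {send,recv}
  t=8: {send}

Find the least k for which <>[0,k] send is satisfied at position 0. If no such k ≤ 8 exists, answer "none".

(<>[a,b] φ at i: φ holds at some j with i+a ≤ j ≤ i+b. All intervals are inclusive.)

Scan j = 0,1,… for send:
  j=0: fails
  j=1: fails
  j=2: holds
First hit at j=2, so smallest k = 2-0 = 2.

2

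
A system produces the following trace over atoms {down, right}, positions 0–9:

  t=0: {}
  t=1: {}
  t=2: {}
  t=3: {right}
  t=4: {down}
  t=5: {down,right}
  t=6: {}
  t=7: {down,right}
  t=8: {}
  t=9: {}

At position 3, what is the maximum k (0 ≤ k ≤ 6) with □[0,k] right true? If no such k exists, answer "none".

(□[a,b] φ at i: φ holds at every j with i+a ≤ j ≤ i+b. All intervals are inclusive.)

0

right must hold from j=3 onward; find where it first fails.
  j=3: holds
  j=4: fails
Holds on [3,3], so largest k = 0.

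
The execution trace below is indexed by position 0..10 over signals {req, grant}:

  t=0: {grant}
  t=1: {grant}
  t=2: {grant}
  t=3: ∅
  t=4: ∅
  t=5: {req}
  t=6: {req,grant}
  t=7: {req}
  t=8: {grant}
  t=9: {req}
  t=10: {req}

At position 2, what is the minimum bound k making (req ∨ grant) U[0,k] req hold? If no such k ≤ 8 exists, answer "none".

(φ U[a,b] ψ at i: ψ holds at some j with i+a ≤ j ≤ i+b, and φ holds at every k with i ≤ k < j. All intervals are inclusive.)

none

Need earliest j ≥ 2 with req, and (req ∨ grant) at every k in [2,j-1].
  j=2: rhs fails.
  j=3: rhs fails.
  j=4: rhs fails.
  j=5: rhs holds but lhs fails at k=3.
  j=6: rhs holds but lhs fails at k=3.
  j=7: rhs holds but lhs fails at k=3.
  j=8: rhs fails.
  j=9: rhs holds but lhs fails at k=3.
  j=10: rhs holds but lhs fails at k=3.
No witness within the range → none.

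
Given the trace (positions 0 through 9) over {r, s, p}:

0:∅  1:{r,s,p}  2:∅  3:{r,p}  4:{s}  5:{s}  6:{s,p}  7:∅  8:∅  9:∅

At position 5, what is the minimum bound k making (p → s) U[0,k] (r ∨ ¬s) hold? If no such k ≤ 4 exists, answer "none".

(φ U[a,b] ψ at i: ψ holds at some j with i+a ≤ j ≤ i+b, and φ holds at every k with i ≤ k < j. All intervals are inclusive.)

2

Need earliest j ≥ 5 with (r ∨ ¬s), and (p → s) at every k in [5,j-1].
  j=5: rhs fails.
  j=6: rhs fails.
  j=7: rhs holds; lhs holds on [5,6]. k = 2.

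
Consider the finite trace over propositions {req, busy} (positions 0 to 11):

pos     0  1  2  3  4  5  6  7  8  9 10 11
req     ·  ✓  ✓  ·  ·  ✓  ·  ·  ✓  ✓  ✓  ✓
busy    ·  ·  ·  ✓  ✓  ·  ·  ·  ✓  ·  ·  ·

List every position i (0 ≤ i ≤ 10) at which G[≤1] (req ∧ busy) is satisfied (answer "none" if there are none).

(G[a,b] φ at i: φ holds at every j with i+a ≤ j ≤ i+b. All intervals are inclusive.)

none

Evaluate at each i in [0,10]:
  i=0: ✗ (fails at j=0)
  i=1: ✗ (fails at j=1)
  i=2: ✗ (fails at j=2)
  i=3: ✗ (fails at j=3)
  i=4: ✗ (fails at j=4)
  i=5: ✗ (fails at j=5)
  i=6: ✗ (fails at j=6)
  i=7: ✗ (fails at j=7)
  i=8: ✗ (fails at j=9)
  i=9: ✗ (fails at j=9)
  i=10: ✗ (fails at j=10)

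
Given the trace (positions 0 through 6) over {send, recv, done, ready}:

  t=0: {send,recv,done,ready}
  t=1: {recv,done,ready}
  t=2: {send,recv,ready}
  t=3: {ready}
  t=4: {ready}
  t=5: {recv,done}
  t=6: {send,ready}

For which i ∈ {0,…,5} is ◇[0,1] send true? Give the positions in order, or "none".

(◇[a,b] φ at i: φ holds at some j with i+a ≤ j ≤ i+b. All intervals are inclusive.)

0, 1, 2, 5

Evaluate at each i in [0,5]:
  i=0: ✓ (witness j=0)
  i=1: ✓ (witness j=2)
  i=2: ✓ (witness j=2)
  i=3: ✗ (none in [3,4])
  i=4: ✗ (none in [4,5])
  i=5: ✓ (witness j=6)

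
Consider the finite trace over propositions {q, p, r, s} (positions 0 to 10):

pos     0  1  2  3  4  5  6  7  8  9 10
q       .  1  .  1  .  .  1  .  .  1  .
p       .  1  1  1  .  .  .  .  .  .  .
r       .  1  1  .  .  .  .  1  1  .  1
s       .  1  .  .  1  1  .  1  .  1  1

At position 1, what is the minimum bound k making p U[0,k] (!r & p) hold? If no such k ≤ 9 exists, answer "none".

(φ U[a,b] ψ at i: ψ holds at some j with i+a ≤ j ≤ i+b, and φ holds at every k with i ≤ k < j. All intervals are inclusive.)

2

Need earliest j ≥ 1 with (!r & p), and p at every k in [1,j-1].
  j=1: rhs fails.
  j=2: rhs fails.
  j=3: rhs holds; lhs holds on [1,2]. k = 2.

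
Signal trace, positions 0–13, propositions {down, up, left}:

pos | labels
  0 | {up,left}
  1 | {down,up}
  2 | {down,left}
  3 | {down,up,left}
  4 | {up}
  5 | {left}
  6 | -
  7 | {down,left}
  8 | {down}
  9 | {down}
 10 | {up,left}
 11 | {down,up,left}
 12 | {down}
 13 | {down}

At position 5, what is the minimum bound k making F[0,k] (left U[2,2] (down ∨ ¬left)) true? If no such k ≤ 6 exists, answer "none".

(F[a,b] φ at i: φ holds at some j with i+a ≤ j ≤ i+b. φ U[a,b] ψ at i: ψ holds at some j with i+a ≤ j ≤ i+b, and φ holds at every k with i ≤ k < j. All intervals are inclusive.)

Scan j = 5,6,… for (left U[2,2] (down ∨ ¬left)):
  j=5: fails
  j=6: fails
  j=7: fails
  j=8: fails
  j=9: fails
  j=10: holds
First hit at j=10, so smallest k = 10-5 = 5.

5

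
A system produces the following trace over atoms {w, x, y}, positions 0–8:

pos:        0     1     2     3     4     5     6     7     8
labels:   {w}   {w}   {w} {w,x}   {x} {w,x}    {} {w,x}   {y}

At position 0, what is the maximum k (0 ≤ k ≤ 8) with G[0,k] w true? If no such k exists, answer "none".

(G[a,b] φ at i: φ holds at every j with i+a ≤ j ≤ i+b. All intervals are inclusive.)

3

w must hold from j=0 onward; find where it first fails.
  j=0: holds
  j=1: holds
  j=2: holds
  j=3: holds
  j=4: fails
Holds on [0,3], so largest k = 3.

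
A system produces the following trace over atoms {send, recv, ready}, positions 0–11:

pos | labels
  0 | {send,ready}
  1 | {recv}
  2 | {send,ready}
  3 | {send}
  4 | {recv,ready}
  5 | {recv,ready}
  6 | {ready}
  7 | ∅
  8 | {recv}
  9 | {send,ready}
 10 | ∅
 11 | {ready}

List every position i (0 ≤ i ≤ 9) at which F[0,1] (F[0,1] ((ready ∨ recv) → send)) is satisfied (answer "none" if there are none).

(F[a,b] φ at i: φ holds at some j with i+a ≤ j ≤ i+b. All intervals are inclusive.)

0, 1, 2, 3, 5, 6, 7, 8, 9

Evaluate at each i in [0,9]:
  i=0: ✓ (witness j=0)
  i=1: ✓ (witness j=1)
  i=2: ✓ (witness j=2)
  i=3: ✓ (witness j=3)
  i=4: ✗ (none in [4,5])
  i=5: ✓ (witness j=6)
  i=6: ✓ (witness j=6)
  i=7: ✓ (witness j=7)
  i=8: ✓ (witness j=8)
  i=9: ✓ (witness j=9)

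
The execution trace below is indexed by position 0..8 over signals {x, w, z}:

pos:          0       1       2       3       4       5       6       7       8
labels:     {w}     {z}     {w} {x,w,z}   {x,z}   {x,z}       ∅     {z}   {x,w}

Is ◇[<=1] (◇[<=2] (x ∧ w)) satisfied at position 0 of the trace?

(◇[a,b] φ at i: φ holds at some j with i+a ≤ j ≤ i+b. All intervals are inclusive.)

Holds

Check ◇[<=2] (x ∧ w) at each j in [0,1]:
  j=0: fails (none in [0,2])
  j=1: holds (witness at 3)
Found at j=1 → formula holds.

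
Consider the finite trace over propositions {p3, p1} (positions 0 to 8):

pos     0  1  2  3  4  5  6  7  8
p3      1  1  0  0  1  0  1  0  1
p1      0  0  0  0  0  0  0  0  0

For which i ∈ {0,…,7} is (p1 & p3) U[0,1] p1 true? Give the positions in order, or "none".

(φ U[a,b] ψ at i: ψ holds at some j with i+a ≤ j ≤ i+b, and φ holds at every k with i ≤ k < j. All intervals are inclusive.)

none

Evaluate at each i in [0,7]:
  i=0: ✗ (no rhs in [0,1])
  i=1: ✗ (no rhs in [1,2])
  i=2: ✗ (no rhs in [2,3])
  i=3: ✗ (no rhs in [3,4])
  i=4: ✗ (no rhs in [4,5])
  i=5: ✗ (no rhs in [5,6])
  i=6: ✗ (no rhs in [6,7])
  i=7: ✗ (no rhs in [7,8])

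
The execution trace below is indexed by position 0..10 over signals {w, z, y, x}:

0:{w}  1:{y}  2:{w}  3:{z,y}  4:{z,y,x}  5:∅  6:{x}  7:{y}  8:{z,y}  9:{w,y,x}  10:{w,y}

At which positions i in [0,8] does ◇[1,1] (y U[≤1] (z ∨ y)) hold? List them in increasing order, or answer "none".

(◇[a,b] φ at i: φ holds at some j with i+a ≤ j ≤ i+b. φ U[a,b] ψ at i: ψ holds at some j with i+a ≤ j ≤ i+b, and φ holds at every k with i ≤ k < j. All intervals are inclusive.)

Evaluate at each i in [0,8]:
  i=0: ✓ (witness j=1)
  i=1: ✗ (none in [2,2])
  i=2: ✓ (witness j=3)
  i=3: ✓ (witness j=4)
  i=4: ✗ (none in [5,5])
  i=5: ✗ (none in [6,6])
  i=6: ✓ (witness j=7)
  i=7: ✓ (witness j=8)
  i=8: ✓ (witness j=9)

0, 2, 3, 6, 7, 8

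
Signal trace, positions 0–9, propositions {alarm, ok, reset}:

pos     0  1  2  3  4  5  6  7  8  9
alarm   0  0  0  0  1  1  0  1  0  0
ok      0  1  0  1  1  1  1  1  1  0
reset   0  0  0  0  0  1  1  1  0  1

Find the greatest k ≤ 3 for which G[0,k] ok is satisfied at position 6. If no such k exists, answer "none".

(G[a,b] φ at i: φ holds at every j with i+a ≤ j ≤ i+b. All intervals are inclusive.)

2

ok must hold from j=6 onward; find where it first fails.
  j=6: holds
  j=7: holds
  j=8: holds
  j=9: fails
Holds on [6,8], so largest k = 2.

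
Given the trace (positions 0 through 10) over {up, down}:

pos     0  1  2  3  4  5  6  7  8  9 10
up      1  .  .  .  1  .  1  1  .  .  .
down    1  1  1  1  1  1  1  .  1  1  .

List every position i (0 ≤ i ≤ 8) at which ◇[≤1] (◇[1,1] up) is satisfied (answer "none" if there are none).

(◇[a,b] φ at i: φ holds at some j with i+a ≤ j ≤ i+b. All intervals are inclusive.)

Evaluate at each i in [0,8]:
  i=0: ✗ (none in [0,1])
  i=1: ✗ (none in [1,2])
  i=2: ✓ (witness j=3)
  i=3: ✓ (witness j=3)
  i=4: ✓ (witness j=5)
  i=5: ✓ (witness j=5)
  i=6: ✓ (witness j=6)
  i=7: ✗ (none in [7,8])
  i=8: ✗ (none in [8,9])

2, 3, 4, 5, 6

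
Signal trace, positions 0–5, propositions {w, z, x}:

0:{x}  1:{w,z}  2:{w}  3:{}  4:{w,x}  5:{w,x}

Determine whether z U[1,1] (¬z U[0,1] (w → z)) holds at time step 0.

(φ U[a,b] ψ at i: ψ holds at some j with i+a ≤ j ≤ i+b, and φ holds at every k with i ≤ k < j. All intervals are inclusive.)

False

Need some j in [1,1] with (¬z U[0,1] (w → z)), and z at every k in [0,j-1].
  j=1: (¬z U[0,1] (w → z)) holds, but z fails at k=0 → not this j.
No j in the window works → until fails.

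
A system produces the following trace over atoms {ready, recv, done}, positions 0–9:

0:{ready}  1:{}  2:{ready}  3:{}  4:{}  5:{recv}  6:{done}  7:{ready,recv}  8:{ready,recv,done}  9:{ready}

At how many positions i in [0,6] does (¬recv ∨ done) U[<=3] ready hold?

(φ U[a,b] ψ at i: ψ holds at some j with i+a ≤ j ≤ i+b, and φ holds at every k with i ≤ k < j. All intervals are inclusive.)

4

Evaluate at each i in [0,6]:
  i=0: ✓ (rhs at j=0)
  i=1: ✓ (rhs at j=2; lhs holds on [1,1])
  i=2: ✓ (rhs at j=2)
  i=3: ✗ (no rhs in [3,6])
  i=4: ✗ (lhs fails at k=5 before rhs at j=7)
  i=5: ✗ (lhs fails at k=5 before rhs at j=7)
  i=6: ✓ (rhs at j=7; lhs holds on [6,6])
Positions where it holds: {0, 1, 2, 6} → 4.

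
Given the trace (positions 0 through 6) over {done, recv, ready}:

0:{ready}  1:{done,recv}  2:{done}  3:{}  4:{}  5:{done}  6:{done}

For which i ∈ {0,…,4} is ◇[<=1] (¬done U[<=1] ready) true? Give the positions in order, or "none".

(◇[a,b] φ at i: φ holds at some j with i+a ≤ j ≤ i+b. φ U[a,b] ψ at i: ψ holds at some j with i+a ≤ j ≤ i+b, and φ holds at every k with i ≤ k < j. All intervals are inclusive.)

0

Evaluate at each i in [0,4]:
  i=0: ✓ (witness j=0)
  i=1: ✗ (none in [1,2])
  i=2: ✗ (none in [2,3])
  i=3: ✗ (none in [3,4])
  i=4: ✗ (none in [4,5])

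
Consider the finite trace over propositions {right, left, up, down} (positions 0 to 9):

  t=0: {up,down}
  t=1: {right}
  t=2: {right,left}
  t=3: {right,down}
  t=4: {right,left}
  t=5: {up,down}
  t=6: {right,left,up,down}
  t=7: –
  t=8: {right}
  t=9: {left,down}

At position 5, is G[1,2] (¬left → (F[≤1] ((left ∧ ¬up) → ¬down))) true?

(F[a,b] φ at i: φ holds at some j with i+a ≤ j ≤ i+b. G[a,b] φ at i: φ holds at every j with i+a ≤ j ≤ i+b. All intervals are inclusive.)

Holds

Check (¬left → (F[≤1] ((left ∧ ¬up) → ¬down))) at every j in [6,7]:
  j=6: antecedent false → ✓
  j=7: antecedent true; consequent holds (witness at 7) → ✓
All positions satisfy it → formula holds.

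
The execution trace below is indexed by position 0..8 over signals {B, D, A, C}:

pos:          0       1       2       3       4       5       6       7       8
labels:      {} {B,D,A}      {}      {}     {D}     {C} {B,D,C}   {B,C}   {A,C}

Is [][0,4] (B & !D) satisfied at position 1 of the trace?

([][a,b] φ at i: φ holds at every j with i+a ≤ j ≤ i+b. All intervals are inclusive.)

False

Check (B & !D) at every j in [1,5]:
  j=1: false
  j=2: false
  j=3: false
  j=4: false
  j=5: false
Fails at j=1 → formula fails.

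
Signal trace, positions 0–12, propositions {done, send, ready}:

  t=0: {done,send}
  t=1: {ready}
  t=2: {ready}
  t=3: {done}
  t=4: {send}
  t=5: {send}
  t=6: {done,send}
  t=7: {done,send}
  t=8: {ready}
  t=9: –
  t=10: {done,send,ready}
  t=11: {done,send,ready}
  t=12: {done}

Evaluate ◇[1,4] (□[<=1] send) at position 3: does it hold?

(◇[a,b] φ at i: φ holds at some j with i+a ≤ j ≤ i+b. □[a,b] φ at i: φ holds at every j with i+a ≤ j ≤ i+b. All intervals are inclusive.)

True

Check □[<=1] send at each j in [4,7]:
  j=4: holds on [4,5]
  j=5: holds on [5,6]
  j=6: holds on [6,7]
  j=7: fails at 8
Found at j=4 → formula holds.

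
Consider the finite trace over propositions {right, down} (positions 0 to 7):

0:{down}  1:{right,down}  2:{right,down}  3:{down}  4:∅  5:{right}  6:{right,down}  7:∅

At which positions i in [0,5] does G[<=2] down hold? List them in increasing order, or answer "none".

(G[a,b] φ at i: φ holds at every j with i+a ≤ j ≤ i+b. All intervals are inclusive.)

Evaluate at each i in [0,5]:
  i=0: ✓ (all of [0,2])
  i=1: ✓ (all of [1,3])
  i=2: ✗ (fails at j=4)
  i=3: ✗ (fails at j=4)
  i=4: ✗ (fails at j=4)
  i=5: ✗ (fails at j=5)

0, 1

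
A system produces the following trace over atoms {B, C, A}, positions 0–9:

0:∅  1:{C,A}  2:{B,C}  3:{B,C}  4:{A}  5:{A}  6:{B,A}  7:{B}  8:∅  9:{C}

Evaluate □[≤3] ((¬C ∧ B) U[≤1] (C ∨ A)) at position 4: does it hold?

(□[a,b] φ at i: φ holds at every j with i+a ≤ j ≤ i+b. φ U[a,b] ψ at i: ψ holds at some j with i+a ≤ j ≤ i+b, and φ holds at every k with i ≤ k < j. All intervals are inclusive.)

False

Check ((¬C ∧ B) U[≤1] (C ∨ A)) at every j in [4,7]:
  j=4: holds
  j=5: holds
  j=6: holds
  j=7: fails
Fails at j=7 → formula fails.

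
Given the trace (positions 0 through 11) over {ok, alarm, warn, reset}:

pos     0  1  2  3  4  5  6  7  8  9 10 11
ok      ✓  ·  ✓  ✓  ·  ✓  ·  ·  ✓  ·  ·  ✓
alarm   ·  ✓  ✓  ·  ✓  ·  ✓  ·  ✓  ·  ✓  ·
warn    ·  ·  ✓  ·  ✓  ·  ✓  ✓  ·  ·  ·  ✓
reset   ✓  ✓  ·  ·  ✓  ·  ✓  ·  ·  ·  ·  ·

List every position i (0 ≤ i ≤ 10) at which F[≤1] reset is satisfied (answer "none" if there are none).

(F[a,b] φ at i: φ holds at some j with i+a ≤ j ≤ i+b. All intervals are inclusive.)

Evaluate at each i in [0,10]:
  i=0: ✓ (witness j=0)
  i=1: ✓ (witness j=1)
  i=2: ✗ (none in [2,3])
  i=3: ✓ (witness j=4)
  i=4: ✓ (witness j=4)
  i=5: ✓ (witness j=6)
  i=6: ✓ (witness j=6)
  i=7: ✗ (none in [7,8])
  i=8: ✗ (none in [8,9])
  i=9: ✗ (none in [9,10])
  i=10: ✗ (none in [10,11])

0, 1, 3, 4, 5, 6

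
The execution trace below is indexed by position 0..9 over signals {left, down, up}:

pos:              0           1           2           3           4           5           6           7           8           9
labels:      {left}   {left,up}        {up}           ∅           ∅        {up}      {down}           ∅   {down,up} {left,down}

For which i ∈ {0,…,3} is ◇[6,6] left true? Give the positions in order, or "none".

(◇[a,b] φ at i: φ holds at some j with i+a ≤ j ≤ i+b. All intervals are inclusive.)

Evaluate at each i in [0,3]:
  i=0: ✗ (none in [6,6])
  i=1: ✗ (none in [7,7])
  i=2: ✗ (none in [8,8])
  i=3: ✓ (witness j=9)

3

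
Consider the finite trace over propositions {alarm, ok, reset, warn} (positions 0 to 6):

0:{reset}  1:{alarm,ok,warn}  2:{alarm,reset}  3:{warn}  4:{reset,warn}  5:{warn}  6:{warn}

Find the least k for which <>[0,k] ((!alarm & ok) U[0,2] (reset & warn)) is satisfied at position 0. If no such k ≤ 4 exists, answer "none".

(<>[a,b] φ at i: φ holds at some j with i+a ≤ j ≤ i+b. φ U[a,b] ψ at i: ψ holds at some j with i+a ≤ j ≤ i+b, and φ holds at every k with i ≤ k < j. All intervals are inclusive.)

Scan j = 0,1,… for ((!alarm & ok) U[0,2] (reset & warn)):
  j=0: fails
  j=1: fails
  j=2: fails
  j=3: fails
  j=4: holds
First hit at j=4, so smallest k = 4-0 = 4.

4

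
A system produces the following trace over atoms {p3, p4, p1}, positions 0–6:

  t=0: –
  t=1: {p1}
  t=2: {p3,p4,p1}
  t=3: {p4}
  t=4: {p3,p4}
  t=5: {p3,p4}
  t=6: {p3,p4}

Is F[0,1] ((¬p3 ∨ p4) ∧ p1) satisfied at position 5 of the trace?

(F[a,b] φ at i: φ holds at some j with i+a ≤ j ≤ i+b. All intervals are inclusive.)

False

Check ((¬p3 ∨ p4) ∧ p1) at each j in [5,6]:
  j=5: false
  j=6: false
No position in the window satisfies it → formula fails.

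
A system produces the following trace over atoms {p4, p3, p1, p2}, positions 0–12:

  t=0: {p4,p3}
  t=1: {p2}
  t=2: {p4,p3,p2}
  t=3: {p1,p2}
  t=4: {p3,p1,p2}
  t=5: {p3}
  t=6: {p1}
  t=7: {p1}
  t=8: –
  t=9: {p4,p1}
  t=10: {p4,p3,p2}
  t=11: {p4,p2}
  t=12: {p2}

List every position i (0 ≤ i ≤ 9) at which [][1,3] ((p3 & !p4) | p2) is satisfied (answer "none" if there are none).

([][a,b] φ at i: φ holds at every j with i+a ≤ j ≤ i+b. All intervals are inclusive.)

Evaluate at each i in [0,9]:
  i=0: ✓ (all of [1,3])
  i=1: ✓ (all of [2,4])
  i=2: ✓ (all of [3,5])
  i=3: ✗ (fails at j=6)
  i=4: ✗ (fails at j=6)
  i=5: ✗ (fails at j=6)
  i=6: ✗ (fails at j=7)
  i=7: ✗ (fails at j=8)
  i=8: ✗ (fails at j=9)
  i=9: ✓ (all of [10,12])

0, 1, 2, 9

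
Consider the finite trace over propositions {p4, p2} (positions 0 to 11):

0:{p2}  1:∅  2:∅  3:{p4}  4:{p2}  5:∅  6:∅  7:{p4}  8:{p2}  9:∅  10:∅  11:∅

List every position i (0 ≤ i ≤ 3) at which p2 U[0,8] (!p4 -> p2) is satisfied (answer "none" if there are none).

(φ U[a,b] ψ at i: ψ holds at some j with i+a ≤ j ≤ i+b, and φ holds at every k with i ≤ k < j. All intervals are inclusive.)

Evaluate at each i in [0,3]:
  i=0: ✓ (rhs at j=0)
  i=1: ✗ (lhs fails at k=1 before rhs at j=3)
  i=2: ✗ (lhs fails at k=2 before rhs at j=3)
  i=3: ✓ (rhs at j=3)

0, 3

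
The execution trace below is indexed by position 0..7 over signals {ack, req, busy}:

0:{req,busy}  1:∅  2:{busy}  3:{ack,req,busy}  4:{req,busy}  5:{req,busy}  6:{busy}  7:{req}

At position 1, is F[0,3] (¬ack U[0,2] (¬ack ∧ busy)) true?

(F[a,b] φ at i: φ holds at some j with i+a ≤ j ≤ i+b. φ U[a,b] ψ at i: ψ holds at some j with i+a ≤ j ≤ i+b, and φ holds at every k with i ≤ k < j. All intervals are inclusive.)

True

Check (¬ack U[0,2] (¬ack ∧ busy)) at each j in [1,4]:
  j=1: holds
  j=2: holds
  j=3: fails
  j=4: holds
Found at j=1 → formula holds.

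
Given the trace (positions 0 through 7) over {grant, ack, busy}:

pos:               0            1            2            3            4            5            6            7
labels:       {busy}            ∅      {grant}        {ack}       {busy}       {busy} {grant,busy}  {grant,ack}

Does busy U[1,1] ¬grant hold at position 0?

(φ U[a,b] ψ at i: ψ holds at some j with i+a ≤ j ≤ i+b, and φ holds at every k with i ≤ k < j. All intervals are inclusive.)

Yes

Need some j in [1,1] with ¬grant, and busy at every k in [0,j-1].
  j=1: ¬grant holds; busy holds at every k in [0,0] → satisfied.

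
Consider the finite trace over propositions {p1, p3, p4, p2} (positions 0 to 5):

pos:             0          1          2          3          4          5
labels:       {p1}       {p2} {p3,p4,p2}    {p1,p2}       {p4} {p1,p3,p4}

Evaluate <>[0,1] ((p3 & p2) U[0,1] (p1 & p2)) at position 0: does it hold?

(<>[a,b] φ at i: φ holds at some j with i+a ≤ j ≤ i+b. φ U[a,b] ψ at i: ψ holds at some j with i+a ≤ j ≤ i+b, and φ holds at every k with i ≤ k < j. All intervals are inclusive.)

Does not hold

Check ((p3 & p2) U[0,1] (p1 & p2)) at each j in [0,1]:
  j=0: fails
  j=1: fails
No position in the window satisfies it → formula fails.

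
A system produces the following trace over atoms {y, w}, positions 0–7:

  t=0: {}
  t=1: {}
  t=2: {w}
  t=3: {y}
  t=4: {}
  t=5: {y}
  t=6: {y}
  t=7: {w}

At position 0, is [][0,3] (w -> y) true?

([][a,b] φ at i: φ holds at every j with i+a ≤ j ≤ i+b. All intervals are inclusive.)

Check (w -> y) at every j in [0,3]:
  j=0: antecedent false → ✓
  j=1: antecedent false → ✓
  j=2: antecedent true; consequent false → ✗
  j=3: antecedent false → ✓
Fails at j=2 → formula fails.

Does not hold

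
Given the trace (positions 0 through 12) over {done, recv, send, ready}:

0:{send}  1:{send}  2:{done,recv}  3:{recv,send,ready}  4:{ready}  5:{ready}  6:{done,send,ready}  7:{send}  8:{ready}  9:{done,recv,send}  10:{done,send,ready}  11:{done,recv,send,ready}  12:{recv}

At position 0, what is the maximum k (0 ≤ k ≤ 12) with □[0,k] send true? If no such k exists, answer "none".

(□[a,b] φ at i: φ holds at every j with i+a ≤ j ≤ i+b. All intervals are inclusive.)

send must hold from j=0 onward; find where it first fails.
  j=0: holds
  j=1: holds
  j=2: fails
Holds on [0,1], so largest k = 1.

1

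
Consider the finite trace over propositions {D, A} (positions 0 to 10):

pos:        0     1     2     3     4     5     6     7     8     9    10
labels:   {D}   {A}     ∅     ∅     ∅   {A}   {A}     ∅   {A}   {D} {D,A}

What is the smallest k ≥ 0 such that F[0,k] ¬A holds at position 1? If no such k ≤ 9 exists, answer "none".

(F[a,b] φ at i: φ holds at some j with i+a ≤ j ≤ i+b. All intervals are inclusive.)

Scan j = 1,2,… for ¬A:
  j=1: fails
  j=2: holds
First hit at j=2, so smallest k = 2-1 = 1.

1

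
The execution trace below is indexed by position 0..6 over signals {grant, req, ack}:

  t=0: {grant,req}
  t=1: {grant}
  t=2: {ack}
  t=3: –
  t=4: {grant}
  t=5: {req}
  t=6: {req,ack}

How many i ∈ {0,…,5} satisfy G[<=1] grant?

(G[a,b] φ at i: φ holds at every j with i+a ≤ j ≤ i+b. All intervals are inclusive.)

Evaluate at each i in [0,5]:
  i=0: ✓ (all of [0,1])
  i=1: ✗ (fails at j=2)
  i=2: ✗ (fails at j=2)
  i=3: ✗ (fails at j=3)
  i=4: ✗ (fails at j=5)
  i=5: ✗ (fails at j=5)
Positions where it holds: {0} → 1.

1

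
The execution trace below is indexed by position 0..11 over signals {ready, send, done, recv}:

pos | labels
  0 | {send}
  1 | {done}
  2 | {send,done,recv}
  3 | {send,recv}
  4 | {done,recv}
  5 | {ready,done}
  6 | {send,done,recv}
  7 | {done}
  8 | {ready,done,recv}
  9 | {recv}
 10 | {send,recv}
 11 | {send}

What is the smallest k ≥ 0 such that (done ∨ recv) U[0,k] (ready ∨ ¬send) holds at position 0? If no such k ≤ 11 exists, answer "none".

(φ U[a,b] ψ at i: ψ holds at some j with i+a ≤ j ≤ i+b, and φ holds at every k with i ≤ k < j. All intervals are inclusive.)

none

Need earliest j ≥ 0 with (ready ∨ ¬send), and (done ∨ recv) at every k in [0,j-1].
  j=0: rhs fails.
  j=1: rhs holds but lhs fails at k=0.
  j=2: rhs fails.
  j=3: rhs fails.
  j=4: rhs holds but lhs fails at k=0.
  j=5: rhs holds but lhs fails at k=0.
  j=6: rhs fails.
  j=7: rhs holds but lhs fails at k=0.
  j=8: rhs holds but lhs fails at k=0.
  j=9: rhs holds but lhs fails at k=0.
  j=10: rhs fails.
  j=11: rhs fails.
No witness within the range → none.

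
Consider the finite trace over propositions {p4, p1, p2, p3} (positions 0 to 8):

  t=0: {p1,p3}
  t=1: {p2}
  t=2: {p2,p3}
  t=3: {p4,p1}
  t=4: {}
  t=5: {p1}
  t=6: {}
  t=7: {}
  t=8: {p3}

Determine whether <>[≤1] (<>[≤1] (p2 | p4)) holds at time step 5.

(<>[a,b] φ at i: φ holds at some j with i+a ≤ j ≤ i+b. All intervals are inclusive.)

Does not hold

Check <>[≤1] (p2 | p4) at each j in [5,6]:
  j=5: fails (none in [5,6])
  j=6: fails (none in [6,7])
No position in the window satisfies it → formula fails.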